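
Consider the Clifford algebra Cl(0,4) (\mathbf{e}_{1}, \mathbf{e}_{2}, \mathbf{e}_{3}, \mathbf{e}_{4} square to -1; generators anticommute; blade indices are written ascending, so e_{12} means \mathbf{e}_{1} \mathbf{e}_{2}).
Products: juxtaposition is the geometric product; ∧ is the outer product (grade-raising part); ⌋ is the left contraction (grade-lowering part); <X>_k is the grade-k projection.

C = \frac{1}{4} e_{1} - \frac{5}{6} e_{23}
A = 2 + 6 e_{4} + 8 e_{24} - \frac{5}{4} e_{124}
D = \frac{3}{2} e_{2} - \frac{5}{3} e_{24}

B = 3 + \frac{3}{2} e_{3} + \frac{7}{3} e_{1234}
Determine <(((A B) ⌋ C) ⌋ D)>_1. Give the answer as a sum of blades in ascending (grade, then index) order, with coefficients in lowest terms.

step 1: 6 + \frac{71}{12} e_{3} + 18 e_{4} + \frac{56}{3} e_{13} + 24 e_{24} - 9 e_{34} + 14 e_{123} - \frac{15}{4} e_{124} - 12 e_{234} + \frac{157}{24} e_{1234}
step 2: \frac{3}{2} e_{1} - \frac{355}{72} e_{2} - 5 e_{23}
step 3: \frac{355}{48} - \frac{1775}{216} e_{4}
step 4: -\frac{1775}{216} e_{4}
Answer: -\frac{1775}{216} e_{4}


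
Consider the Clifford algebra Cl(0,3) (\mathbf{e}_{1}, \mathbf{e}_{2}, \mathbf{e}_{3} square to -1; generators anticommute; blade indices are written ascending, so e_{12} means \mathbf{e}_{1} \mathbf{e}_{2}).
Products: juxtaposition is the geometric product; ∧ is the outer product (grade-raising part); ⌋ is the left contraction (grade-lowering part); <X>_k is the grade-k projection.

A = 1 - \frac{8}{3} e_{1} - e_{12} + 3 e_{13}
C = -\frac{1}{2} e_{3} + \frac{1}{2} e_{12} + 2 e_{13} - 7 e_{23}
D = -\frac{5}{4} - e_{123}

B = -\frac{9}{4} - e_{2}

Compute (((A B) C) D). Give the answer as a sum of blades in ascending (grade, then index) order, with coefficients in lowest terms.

step 1: -\frac{9}{4} + 5 e_{1} - e_{2} + \frac{59}{12} e_{12} - \frac{27}{4} e_{13} + 3 e_{123}
step 2: \frac{265}{24} + \frac{137}{8} e_{1} + \frac{7}{2} e_{2} - \frac{139}{8} e_{3} + \frac{381}{8} e_{12} + \frac{329}{12} e_{13} + \frac{707}{24} e_{23} - \frac{851}{24} e_{123}
step 3: \frac{693}{32} + \frac{773}{96} e_{1} - \frac{763}{24} e_{2} + \frac{2219}{32} e_{3} - \frac{2461}{32} e_{12} - \frac{1813}{48} e_{13} - \frac{1891}{96} e_{23} + \frac{1065}{32} e_{123}
Answer: \frac{693}{32} + \frac{773}{96} e_{1} - \frac{763}{24} e_{2} + \frac{2219}{32} e_{3} - \frac{2461}{32} e_{12} - \frac{1813}{48} e_{13} - \frac{1891}{96} e_{23} + \frac{1065}{32} e_{123}


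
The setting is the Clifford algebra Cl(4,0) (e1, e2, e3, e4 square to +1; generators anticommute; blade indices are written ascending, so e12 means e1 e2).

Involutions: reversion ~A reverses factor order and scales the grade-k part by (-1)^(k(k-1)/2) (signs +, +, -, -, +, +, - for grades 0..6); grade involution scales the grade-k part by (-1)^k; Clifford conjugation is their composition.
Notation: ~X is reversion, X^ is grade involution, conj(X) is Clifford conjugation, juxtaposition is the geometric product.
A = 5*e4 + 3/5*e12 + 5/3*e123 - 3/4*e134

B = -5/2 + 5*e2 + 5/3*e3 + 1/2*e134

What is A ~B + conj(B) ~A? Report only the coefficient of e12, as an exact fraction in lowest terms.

first term: -3/8 + 3*e1 - 25/2*e4 + 23/18*e12 - 65/6*e13 + 5/4*e14 - 155/6*e24 - 25/3*e34 - 19/6*e123 + 15/8*e134 + 3/10*e234 - 15/4*e1234
second term: -3/8 - 3*e1 - 25/2*e4 + 77/18*e12 - 35/6*e13 + 5/4*e14 - 145/6*e24 - 25/3*e34 + 31/6*e123 - 15/8*e134 - 3/10*e234 + 15/4*e1234
Answer: 50/9


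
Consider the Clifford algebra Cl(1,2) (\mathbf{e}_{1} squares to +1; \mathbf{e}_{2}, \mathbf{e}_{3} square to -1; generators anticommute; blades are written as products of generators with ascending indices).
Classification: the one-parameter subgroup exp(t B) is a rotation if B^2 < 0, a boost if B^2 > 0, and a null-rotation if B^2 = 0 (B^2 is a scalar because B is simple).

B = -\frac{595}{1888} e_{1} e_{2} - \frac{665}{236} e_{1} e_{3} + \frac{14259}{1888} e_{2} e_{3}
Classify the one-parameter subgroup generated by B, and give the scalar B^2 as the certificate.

B^2 term by term: the squares give (-\frac{595}{1888})^2*(e_{1} e_{2})^2 + (-\frac{665}{236})^2*(e_{1} e_{3})^2 + (\frac{14259}{1888})^2*(e_{2} e_{3})^2 = \frac{354025}{3564544}*(+1) + \frac{442225}{55696}*(+1) + \frac{203319081}{3564544}*(-1) = -49 (each basis 2-blade squares to minus the product of its generators' squares); cross terms between blades sharing an index anticommute and cancel. So B^2 = -49.
Answer: rotation, certificate B^2 = -49. Key observation: B^2 = -49 is a conjugation invariant, so its sign decides the class regardless of the surface form of B.


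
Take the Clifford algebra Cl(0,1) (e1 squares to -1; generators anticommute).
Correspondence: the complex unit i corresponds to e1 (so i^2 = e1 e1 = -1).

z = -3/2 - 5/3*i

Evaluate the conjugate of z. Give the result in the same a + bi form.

In blades: z = -3/2 - 5/3*e1.
Conjugation here is Clifford conjugation: the scalar is fixed and the grade-1 and grade-2 blades all flip sign, giving -3/2 + 5/3*e1; translating back:
Answer: -3/2 + 5/3*i


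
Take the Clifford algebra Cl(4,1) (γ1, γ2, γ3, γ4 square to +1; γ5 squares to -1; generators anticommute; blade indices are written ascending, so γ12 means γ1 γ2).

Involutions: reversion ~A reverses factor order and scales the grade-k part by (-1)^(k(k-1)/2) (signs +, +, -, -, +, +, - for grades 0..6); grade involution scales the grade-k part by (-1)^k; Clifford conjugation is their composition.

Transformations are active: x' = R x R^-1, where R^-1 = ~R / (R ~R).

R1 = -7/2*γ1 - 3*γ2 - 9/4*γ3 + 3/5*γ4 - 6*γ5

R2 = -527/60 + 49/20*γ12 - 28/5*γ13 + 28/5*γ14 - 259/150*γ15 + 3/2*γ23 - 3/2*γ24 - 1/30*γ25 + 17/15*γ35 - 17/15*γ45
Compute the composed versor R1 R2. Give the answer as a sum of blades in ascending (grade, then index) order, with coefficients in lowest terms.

Distribute over the terms of R1 (each basis-blade product reordered to ascending indices, repeated generators contracted through their squares):
(-7/2*γ1) R2 = 3689/120*γ1 - 343/40*γ2 + 98/5*γ3 - 98/5*γ4 + 1813/300*γ5 - 21/4*γ123 + 21/4*γ124 + 7/60*γ125 - 119/30*γ135 + 119/30*γ145
(-3*γ2) R2 = 147/20*γ1 + 527/20*γ2 - 9/2*γ3 + 9/2*γ4 + 1/10*γ5 - 84/5*γ123 + 84/5*γ124 - 259/50*γ125 - 17/5*γ235 + 17/5*γ245
(-9/4*γ3) R2 = -63/5*γ1 + 27/8*γ2 + 1581/80*γ3 - 51/20*γ5 - 441/80*γ123 + 63/5*γ134 - 777/200*γ135 - 27/8*γ234 - 3/40*γ235 + 51/20*γ345
(3/5*γ4) R2 = -84/25*γ1 + 9/10*γ2 - 527/100*γ4 - 17/25*γ5 + 147/100*γ124 - 84/25*γ134 + 259/250*γ145 + 9/10*γ234 + 1/50*γ245 - 17/25*γ345
(-6*γ5) R2 = 259/25*γ1 + 1/5*γ2 - 34/5*γ3 + 34/5*γ4 + 527/10*γ5 - 147/10*γ125 + 168/5*γ135 - 168/5*γ145 - 9*γ235 + 9*γ245
Summing the partial products and collecting blades:
Answer: 3899/120*γ1 + 89/4*γ2 + 449/16*γ3 - 1357/100*γ4 + 4171/75*γ5 - 441/16*γ123 + 588/25*γ124 - 5929/300*γ125 + 231/25*γ134 + 15449/600*γ135 - 10724/375*γ145 - 99/40*γ234 - 499/40*γ235 + 621/50*γ245 + 187/100*γ345


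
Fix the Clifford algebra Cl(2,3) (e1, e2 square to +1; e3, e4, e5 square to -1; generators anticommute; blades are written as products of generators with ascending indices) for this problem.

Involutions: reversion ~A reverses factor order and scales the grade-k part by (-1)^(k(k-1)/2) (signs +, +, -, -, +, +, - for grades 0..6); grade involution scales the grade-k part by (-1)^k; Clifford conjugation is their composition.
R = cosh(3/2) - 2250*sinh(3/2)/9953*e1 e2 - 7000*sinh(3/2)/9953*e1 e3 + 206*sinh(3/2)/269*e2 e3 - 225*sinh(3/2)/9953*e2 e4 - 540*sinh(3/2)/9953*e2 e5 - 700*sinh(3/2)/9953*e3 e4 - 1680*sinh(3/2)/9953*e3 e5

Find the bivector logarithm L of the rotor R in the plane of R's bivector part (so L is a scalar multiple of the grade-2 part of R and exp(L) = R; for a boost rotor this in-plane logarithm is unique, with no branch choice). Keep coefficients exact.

The scalar part of R is cosh(3/2), so cosh pins the rapidity up to sign — the sign comes from the bivector part; dividing that part by sinh of the rapidity yields the plane, and the in-plane L = rapidity * plane is unique because the two sign choices cancel.
Concretely: cosh(rapidity) = cosh(3/2) gives rapidity = ±3/2, and since rapidity/sinh(rapidity) is even the sign is immaterial: L = (rapidity/sinh(rapidity)) * <R>_2 = (3/(2*sinh(3/2))) * <R>_2.
Answer: -3375/9953*e1 e2 - 10500/9953*e1 e3 + 309/269*e2 e3 - 675/19906*e2 e4 - 810/9953*e2 e5 - 1050/9953*e3 e4 - 2520/9953*e3 e5


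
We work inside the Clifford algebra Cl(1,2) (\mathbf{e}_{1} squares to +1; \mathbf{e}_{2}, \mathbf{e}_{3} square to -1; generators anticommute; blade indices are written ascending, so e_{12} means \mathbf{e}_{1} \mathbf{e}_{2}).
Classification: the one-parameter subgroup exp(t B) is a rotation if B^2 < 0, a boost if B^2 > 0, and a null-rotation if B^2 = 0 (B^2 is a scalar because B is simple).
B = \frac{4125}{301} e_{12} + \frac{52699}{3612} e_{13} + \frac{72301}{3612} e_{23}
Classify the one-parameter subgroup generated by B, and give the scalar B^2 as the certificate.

B^2 term by term: the squares give (\frac{4125}{301})^2*(e_{12})^2 + (\frac{52699}{3612})^2*(e_{13})^2 + (\frac{72301}{3612})^2*(e_{23})^2 = \frac{17015625}{90601}*(+1) + \frac{2777184601}{13046544}*(+1) + \frac{5227434601}{13046544}*(-1) = 0 (each basis 2-blade squares to minus the product of its generators' squares); cross terms between blades sharing an index anticommute and cancel. So B^2 = 0.
Answer: null-rotation, certificate B^2 = 0. Why this suffices: the scalar 0 survives any versor conjugation, so its sign alone determines the class however B is presented.


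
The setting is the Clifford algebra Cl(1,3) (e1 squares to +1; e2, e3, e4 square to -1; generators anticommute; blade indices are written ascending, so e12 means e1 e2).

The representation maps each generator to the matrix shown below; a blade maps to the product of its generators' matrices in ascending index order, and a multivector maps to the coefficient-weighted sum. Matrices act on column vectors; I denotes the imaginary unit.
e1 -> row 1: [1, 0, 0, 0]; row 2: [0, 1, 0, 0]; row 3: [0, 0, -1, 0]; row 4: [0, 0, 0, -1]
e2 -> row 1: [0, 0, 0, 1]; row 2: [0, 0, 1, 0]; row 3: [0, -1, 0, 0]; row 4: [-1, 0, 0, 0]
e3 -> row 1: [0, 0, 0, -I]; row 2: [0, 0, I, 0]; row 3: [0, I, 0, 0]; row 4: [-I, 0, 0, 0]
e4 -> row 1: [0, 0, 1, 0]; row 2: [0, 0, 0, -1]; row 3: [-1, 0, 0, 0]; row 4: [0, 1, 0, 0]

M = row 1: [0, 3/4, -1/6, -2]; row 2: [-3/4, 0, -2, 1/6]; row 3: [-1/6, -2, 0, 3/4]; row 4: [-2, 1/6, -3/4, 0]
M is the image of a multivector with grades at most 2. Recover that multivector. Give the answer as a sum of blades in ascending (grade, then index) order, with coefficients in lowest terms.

Method: the blade images are trace-orthogonal — tr(rho(e_A) rho(e_B)^-1) = 4 if A = B and 0 otherwise — and rho(e_A)^-1 = (e_A)^2 * rho(e_A) with (e_A)^2 = +1 or -1, so the coefficient of e_A in the preimage is (e_A)^2 * tr(M rho(e_A))/4.
Nonzero projections over blades of grade <= 2: e12: (e12)^2 = +1, tr(M rho(e12)) = -8, coefficient -2; e14: (e14)^2 = +1, tr(M rho(e14)) = -2/3, coefficient -1/6; e24: (e24)^2 = -1, tr(M rho(e24)) = -3, coefficient 3/4. Every other blade of grade <= 2 projects to 0.
Answer: -2*e12 - 1/6*e14 + 3/4*e24


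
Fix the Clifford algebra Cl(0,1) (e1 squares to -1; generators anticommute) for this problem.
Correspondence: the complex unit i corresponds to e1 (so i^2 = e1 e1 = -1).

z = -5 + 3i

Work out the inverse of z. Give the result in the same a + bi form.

In blades: z = -5 + 3*e1.
With qbar = -5 - 3*e1 (scalar fixed, mapped units negated), z qbar = 34 (the sum of squared coefficients), so z^-1 = qbar / (34) = -5/34 - 3/34*e1; translating back:
Answer: -5/34 - 3/34*i


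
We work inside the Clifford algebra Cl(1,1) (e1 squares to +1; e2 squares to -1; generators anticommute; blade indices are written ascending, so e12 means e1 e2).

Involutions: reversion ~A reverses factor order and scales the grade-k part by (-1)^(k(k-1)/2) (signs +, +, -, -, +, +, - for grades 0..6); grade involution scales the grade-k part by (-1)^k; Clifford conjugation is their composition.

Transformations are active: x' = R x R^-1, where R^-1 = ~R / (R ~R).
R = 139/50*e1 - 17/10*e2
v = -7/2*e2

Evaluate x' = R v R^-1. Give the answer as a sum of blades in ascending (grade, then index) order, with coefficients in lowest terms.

~R = 139/50*e1 - 17/10*e2, and R ~R = 3024/625, so R^-1 = ~R / (3024/625).
R v = -119/20 - 973/100*e12
Answer: -11815/1728*e1 + 13273/1728*e2


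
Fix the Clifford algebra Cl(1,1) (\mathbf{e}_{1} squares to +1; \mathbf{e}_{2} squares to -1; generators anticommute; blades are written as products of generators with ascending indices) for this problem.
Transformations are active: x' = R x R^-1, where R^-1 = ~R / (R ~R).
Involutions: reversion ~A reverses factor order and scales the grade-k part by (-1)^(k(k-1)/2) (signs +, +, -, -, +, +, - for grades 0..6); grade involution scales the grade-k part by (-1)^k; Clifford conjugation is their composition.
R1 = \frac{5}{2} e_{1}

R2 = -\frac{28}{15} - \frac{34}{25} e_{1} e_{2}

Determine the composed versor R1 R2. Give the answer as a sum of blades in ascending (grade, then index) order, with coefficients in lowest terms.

Distribute over the terms of R1 (each basis-blade product reordered to ascending indices, repeated generators contracted through their squares):
(\frac{5}{2} e_{1}) R2 = -\frac{14}{3} e_{1} - \frac{17}{5} e_{2}
Answer: -\frac{14}{3} e_{1} - \frac{17}{5} e_{2}


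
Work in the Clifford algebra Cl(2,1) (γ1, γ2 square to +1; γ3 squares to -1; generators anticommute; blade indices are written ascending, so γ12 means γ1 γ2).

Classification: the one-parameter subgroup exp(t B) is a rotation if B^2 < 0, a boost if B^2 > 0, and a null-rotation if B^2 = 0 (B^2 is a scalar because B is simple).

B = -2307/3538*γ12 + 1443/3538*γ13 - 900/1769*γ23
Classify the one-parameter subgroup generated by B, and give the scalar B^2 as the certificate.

B^2 term by term: the squares give (-2307/3538)^2*(γ12)^2 + (1443/3538)^2*(γ13)^2 + (-900/1769)^2*(γ23)^2 = 5322249/12517444*(-1) + 2082249/12517444*(+1) + 810000/3129361*(+1) = 0 (each basis 2-blade squares to minus the product of its generators' squares); cross terms between blades sharing an index anticommute and cancel. So B^2 = 0.
Answer: null-rotation, certificate B^2 = 0. The scalar 0 is the complete invariant here: its sign names the subgroup type.


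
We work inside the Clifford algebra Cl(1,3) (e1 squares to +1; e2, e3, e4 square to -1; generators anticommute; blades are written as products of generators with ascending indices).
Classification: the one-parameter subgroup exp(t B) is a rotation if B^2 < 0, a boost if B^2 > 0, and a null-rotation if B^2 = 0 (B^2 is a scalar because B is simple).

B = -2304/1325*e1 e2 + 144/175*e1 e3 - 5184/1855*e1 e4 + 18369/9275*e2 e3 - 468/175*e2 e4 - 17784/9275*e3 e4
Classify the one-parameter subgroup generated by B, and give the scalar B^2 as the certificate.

B^2 term by term: the squares give (-2304/1325)^2*(e1 e2)^2 + (144/175)^2*(e1 e3)^2 + (-5184/1855)^2*(e1 e4)^2 + (18369/9275)^2*(e2 e3)^2 + (-468/175)^2*(e2 e4)^2 + (-17784/9275)^2*(e3 e4)^2 = 5308416/1755625*(+1) + 20736/30625*(+1) + 26873856/3441025*(+1) + 337420161/86025625*(-1) + 219024/30625*(-1) + 316270656/86025625*(-1) = -81/25 (each basis 2-blade squares to minus the product of its generators' squares); cross terms between blades sharing an index anticommute and cancel; the commuting (index-disjoint) pairs give grade-4 terms 2*c*c'*(blade product), which cancel blade by blade — e1 e2 e3 e4: 81948672/12289375 + 134784/30625 - 190449792/17205125 = 0 — confirming B is simple. So B^2 = -81/25.
Answer: rotation, certificate B^2 = -81/25. Certificate logic: -81/25 is a conjugation-invariant scalar, so its sign fixes rotation versus boost versus null-rotation outright.


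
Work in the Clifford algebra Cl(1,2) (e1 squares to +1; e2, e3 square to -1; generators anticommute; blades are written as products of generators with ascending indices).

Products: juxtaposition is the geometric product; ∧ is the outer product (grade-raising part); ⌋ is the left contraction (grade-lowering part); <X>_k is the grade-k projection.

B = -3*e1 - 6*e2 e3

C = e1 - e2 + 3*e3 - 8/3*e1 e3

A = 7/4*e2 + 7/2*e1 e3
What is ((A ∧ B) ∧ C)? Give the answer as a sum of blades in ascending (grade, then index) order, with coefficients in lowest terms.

step 1: 21/4*e1 e2
step 2: 63/4*e1 e2 e3
Answer: 63/4*e1 e2 e3


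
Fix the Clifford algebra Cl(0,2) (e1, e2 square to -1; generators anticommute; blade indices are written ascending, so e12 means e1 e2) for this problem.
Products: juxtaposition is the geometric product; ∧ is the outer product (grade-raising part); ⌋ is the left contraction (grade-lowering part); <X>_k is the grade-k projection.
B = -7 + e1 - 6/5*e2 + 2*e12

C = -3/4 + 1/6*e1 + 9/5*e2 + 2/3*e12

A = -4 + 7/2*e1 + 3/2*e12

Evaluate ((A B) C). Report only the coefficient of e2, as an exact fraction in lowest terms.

step 1: 43/2 - 267/10*e1 - 7/10*e2 - 227/10*e12
step 2: 2831/600 + 38401/600*e1 + 6389/120*e2 - 3317/200*e12
Answer: 6389/120


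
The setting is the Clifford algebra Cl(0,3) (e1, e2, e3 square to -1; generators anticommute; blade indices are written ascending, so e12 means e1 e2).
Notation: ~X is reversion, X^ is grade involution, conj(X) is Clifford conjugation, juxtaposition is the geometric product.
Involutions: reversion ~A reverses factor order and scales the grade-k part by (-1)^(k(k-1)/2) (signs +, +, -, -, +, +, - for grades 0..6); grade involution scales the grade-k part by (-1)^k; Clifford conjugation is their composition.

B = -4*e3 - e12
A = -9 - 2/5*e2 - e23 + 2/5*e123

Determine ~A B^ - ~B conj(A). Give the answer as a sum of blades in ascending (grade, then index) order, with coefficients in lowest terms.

first term: 2/5*e1 - 4*e2 - 182/5*e3 + 53/5*e12 - e13 - 8/5*e23
second term: -2/5*e1 - 4*e2 + 178/5*e3 - 37/5*e12 - e13 + 8/5*e23
Answer: 4/5*e1 - 72*e3 + 18*e12 - 16/5*e23


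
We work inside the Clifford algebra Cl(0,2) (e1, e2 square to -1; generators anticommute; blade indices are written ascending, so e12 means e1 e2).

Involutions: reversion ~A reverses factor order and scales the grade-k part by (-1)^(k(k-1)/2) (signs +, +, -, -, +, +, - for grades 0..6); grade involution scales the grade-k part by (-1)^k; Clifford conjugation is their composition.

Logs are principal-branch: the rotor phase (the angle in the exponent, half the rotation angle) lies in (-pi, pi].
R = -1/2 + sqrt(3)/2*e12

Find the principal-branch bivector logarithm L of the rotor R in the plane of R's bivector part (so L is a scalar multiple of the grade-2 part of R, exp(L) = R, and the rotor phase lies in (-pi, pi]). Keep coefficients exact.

The scalar part of R is -1/2, and that scalar determines the rotor phase on the principal branch; recovering the unit plane as bivector-part over sine of the phase gives L = phase * plane.
Concretely: cos(phase) = -1/2 gives phase = ±2*pi/3, and since phase/sin(phase) is even the sign is immaterial: L = (phase/sin(phase)) * <R>_2 = (4*sqrt(3)*pi/9) * <R>_2.
Answer: 2*pi/3*e12


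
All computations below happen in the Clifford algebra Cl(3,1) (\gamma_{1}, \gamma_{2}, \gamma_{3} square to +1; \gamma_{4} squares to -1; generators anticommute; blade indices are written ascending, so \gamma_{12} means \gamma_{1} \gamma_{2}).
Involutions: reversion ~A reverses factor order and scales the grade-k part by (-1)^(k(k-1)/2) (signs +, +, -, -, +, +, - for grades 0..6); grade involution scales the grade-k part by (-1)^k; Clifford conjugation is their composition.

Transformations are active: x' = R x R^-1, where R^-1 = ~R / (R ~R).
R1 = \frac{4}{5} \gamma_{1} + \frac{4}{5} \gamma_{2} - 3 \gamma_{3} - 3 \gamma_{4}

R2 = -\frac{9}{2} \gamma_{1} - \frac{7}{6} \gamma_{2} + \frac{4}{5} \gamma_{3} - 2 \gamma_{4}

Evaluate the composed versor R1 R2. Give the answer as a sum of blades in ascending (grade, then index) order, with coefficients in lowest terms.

Distribute over the terms of R1 (each basis-blade product reordered to ascending indices, repeated generators contracted through their squares):
(\frac{4}{5} \gamma_{1}) R2 = -\frac{18}{5} - \frac{14}{15} \gamma_{12} + \frac{16}{25} \gamma_{13} - \frac{8}{5} \gamma_{14}
(\frac{4}{5} \gamma_{2}) R2 = -\frac{14}{15} + \frac{18}{5} \gamma_{12} + \frac{16}{25} \gamma_{23} - \frac{8}{5} \gamma_{24}
(-3 \gamma_{3}) R2 = -\frac{12}{5} - \frac{27}{2} \gamma_{13} - \frac{7}{2} \gamma_{23} + 6 \gamma_{34}
(-3 \gamma_{4}) R2 = -6 - \frac{27}{2} \gamma_{14} - \frac{7}{2} \gamma_{24} + \frac{12}{5} \gamma_{34}
Summing the partial products and collecting blades:
Answer: -\frac{194}{15} + \frac{8}{3} \gamma_{12} - \frac{643}{50} \gamma_{13} - \frac{151}{10} \gamma_{14} - \frac{143}{50} \gamma_{23} - \frac{51}{10} \gamma_{24} + \frac{42}{5} \gamma_{34}


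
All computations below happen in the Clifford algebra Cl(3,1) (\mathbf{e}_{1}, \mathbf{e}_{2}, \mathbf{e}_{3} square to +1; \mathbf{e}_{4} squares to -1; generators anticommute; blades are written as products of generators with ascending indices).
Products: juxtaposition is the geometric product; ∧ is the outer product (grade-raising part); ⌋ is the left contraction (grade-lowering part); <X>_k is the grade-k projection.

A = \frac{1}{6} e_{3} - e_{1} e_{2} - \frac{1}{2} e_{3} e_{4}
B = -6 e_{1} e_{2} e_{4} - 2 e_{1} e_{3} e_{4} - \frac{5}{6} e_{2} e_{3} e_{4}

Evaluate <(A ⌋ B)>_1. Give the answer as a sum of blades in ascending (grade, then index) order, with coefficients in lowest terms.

step 1: e_{1} + \frac{5}{12} e_{2} - 6 e_{4} + \frac{1}{3} e_{1} e_{4} + \frac{5}{36} e_{2} e_{4}
step 2: e_{1} + \frac{5}{12} e_{2} - 6 e_{4}
Answer: e_{1} + \frac{5}{12} e_{2} - 6 e_{4}


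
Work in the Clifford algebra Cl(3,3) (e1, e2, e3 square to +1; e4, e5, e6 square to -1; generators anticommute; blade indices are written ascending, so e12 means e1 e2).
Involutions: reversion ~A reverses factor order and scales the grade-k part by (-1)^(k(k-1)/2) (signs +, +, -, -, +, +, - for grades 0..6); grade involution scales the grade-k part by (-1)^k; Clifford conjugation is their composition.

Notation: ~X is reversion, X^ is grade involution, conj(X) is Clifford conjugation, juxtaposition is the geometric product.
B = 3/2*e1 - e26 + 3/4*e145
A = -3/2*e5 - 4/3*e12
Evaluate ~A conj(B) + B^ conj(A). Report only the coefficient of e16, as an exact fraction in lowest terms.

first term: 2*e2 + 9/8*e14 - 9/4*e15 + 4/3*e16 - e245 + 3/2*e256
second term: -2*e2 + 9/8*e14 - 9/4*e15 + 4/3*e16 - e245 + 3/2*e256
Answer: 8/3


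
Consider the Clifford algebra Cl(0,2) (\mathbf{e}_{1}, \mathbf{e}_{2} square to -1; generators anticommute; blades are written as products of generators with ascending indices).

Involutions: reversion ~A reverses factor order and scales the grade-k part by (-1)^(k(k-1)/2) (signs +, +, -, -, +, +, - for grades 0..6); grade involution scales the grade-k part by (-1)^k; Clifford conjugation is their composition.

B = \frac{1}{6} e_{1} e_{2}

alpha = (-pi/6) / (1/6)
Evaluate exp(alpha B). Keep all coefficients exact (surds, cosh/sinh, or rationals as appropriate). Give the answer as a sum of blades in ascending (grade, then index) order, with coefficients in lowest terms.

B^2 = (\frac{1}{6})^2*(e_{1} e_{2})^2 = \frac{1}{36}*(-1) = -\frac{1}{36} (a basis 2-blade squares to minus the product of its generators' squares).
B^2 = -\frac{1}{36} — since the square is negative, the closed form is circular: l = \frac{1}{6}, alpha*l = - \frac{\pi}{6}, so exp(alpha B) = cos(- \frac{\pi}{6}) + (sin(- \frac{\pi}{6})/(\frac{1}{6}))*B = \frac{\sqrt{3}}{2} + (-3)*B.
Answer: \frac{\sqrt{3}}{2} - \frac{1}{2} e_{1} e_{2}


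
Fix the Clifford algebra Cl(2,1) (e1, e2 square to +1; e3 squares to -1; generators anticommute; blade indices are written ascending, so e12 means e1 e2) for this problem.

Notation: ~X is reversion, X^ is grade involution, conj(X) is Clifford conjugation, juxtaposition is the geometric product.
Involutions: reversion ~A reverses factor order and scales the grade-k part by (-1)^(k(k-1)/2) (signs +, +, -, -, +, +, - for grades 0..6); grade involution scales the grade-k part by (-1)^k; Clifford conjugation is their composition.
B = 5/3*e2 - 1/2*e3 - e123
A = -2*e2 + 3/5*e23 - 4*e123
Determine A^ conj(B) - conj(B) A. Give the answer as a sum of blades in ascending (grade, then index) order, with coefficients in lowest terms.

first term: -22/3 - 3/5*e1 - 3/10*e2 + e3 - 2*e12 + 26/3*e13 + e23
second term: 22/3 - 3/5*e1 + 3/10*e2 - e3 + 2*e12 - 26/3*e13 + e23
Answer: -44/3 - 3/5*e2 + 2*e3 - 4*e12 + 52/3*e13


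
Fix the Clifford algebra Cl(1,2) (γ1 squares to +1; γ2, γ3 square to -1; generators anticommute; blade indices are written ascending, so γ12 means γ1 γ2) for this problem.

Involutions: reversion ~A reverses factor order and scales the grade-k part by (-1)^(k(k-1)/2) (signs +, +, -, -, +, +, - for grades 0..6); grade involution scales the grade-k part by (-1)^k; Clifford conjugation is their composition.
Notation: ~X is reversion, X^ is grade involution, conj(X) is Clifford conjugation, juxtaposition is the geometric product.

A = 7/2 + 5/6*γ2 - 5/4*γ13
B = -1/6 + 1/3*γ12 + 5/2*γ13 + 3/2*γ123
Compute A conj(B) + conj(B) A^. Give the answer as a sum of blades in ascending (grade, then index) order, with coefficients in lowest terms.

first term: 61/24 - 5/18*γ1 + 125/72*γ2 - 7/6*γ12 - 175/24*γ13 + 5/12*γ23 + 22/3*γ123
second term: 61/24 - 5/18*γ1 + 145/72*γ2 - 7/6*γ12 - 235/24*γ13 - 5/12*γ23 + 19/6*γ123
Answer: 61/12 - 5/9*γ1 + 15/4*γ2 - 7/3*γ12 - 205/12*γ13 + 21/2*γ123


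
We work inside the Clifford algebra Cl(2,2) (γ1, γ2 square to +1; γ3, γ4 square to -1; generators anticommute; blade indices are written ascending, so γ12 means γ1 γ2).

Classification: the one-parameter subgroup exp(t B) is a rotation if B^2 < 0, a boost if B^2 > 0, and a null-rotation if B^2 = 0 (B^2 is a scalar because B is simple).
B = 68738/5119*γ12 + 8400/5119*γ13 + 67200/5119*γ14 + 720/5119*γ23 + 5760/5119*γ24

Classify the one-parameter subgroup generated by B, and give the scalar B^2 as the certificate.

B^2 term by term: the squares give (68738/5119)^2*(γ12)^2 + (8400/5119)^2*(γ13)^2 + (67200/5119)^2*(γ14)^2 + (720/5119)^2*(γ23)^2 + (5760/5119)^2*(γ24)^2 = 4724912644/26204161*(-1) + 70560000/26204161*(+1) + 4515840000/26204161*(+1) + 518400/26204161*(+1) + 33177600/26204161*(+1) = -4 (each basis 2-blade squares to minus the product of its generators' squares); cross terms between blades sharing an index anticommute and cancel; the commuting (index-disjoint) pairs give grade-4 terms 2*c*c'*(blade product), which cancel blade by blade — γ1234: -96768000/26204161 + 96768000/26204161 = 0 — confirming B is simple. So B^2 = -4.
Answer: rotation, certificate B^2 = -4. Note: conjugating B changes its blade decomposition but never the scalar B^2 = -4, whose sign settles the classification.


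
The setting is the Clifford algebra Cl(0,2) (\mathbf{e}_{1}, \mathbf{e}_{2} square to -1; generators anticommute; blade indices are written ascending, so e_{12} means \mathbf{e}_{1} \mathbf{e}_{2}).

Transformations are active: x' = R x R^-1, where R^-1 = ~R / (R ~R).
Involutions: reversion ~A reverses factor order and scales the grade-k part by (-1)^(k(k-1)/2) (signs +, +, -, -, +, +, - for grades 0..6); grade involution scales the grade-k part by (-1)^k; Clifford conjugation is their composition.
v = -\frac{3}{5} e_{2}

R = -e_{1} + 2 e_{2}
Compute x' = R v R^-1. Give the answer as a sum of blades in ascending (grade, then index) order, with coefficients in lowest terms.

~R = -e_{1} + 2 e_{2}, and R ~R = -5, so R^-1 = ~R / (-5).
R v = \frac{6}{5} + \frac{3}{5} e_{12}
Answer: \frac{12}{25} e_{1} - \frac{9}{25} e_{2}


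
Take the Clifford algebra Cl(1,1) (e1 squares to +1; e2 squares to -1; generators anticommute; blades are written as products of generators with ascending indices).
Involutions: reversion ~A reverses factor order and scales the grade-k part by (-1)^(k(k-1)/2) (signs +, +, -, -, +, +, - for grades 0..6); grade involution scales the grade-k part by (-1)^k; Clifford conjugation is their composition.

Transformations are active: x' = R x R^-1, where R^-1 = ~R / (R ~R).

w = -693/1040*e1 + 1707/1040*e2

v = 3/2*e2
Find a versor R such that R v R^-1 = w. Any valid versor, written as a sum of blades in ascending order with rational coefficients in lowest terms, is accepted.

Construction: equal norms (both -9/4) license R = v + w = -693/1040*e1 + 3267/1040*e2 — nothing changes along that direction, while (v - w)/2 changes sign, so v maps onto w.
Answer: -693/1040*e1 + 3267/1040*e2


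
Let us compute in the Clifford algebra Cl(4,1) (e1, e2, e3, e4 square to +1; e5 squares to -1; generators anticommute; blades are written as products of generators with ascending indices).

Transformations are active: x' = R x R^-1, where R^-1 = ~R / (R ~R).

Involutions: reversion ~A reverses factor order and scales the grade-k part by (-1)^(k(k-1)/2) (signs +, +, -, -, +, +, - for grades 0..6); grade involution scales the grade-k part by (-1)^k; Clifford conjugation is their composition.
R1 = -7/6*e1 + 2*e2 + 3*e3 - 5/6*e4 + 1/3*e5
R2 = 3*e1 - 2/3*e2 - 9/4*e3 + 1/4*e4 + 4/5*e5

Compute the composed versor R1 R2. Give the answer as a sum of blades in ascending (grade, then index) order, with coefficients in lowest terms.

Distribute over the terms of R1 (each basis-blade product reordered to ascending indices, repeated generators contracted through their squares):
(-7/6*e1) R2 = -7/2 + 7/9*e1 e2 + 21/8*e1 e3 - 7/24*e1 e4 - 14/15*e1 e5
(2*e2) R2 = -4/3 - 6*e1 e2 - 9/2*e2 e3 + 1/2*e2 e4 + 8/5*e2 e5
(3*e3) R2 = -27/4 - 9*e1 e3 + 2*e2 e3 + 3/4*e3 e4 + 12/5*e3 e5
(-5/6*e4) R2 = -5/24 + 5/2*e1 e4 - 5/9*e2 e4 - 15/8*e3 e4 - 2/3*e4 e5
(1/3*e5) R2 = -4/15 - e1 e5 + 2/9*e2 e5 + 3/4*e3 e5 - 1/12*e4 e5
Summing the partial products and collecting blades:
Answer: -1447/120 - 47/9*e1 e2 - 51/8*e1 e3 + 53/24*e1 e4 - 29/15*e1 e5 - 5/2*e2 e3 - 1/18*e2 e4 + 82/45*e2 e5 - 9/8*e3 e4 + 63/20*e3 e5 - 3/4*e4 e5


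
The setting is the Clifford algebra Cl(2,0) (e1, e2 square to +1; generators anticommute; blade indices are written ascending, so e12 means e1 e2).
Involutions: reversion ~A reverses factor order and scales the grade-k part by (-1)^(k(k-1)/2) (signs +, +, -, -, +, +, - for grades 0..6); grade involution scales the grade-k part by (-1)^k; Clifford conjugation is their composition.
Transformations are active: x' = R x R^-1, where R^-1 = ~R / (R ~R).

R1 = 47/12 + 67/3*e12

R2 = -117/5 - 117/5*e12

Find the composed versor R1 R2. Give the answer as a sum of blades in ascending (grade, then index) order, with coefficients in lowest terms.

Distribute over the terms of R1 (each basis-blade product reordered to ascending indices, repeated generators contracted through their squares):
(47/12) R2 = -1833/20 - 1833/20*e12
(67/3*e12) R2 = 2613/5 - 2613/5*e12
Summing the partial products and collecting blades:
Answer: 8619/20 - 2457/4*e12


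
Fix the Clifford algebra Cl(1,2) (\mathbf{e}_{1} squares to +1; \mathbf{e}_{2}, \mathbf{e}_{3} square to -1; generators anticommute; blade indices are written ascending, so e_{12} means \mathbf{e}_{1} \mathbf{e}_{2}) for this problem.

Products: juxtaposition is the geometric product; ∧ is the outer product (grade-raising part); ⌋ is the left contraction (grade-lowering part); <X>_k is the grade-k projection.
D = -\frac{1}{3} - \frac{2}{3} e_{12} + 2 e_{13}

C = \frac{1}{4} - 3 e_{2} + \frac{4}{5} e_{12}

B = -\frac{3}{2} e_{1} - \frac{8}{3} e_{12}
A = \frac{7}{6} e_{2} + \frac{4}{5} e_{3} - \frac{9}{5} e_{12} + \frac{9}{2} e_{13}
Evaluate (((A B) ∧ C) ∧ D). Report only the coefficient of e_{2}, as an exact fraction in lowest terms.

step 1: \frac{24}{5} - \frac{28}{9} e_{1} - \frac{27}{10} e_{2} + \frac{27}{4} e_{3} + \frac{7}{4} e_{12} + \frac{6}{5} e_{13} - 12 e_{23} - \frac{32}{15} e_{123}
step 2: \frac{6}{5} - \frac{7}{9} e_{1} - \frac{603}{40} e_{2} + \frac{27}{16} e_{3} + \frac{16333}{1200} e_{12} + \frac{3}{10} e_{13} + \frac{69}{4} e_{23} + \frac{127}{15} e_{123}
step 3: -\frac{2}{5} + \frac{7}{27} e_{1} + \frac{201}{40} e_{2} - \frac{9}{16} e_{3} - \frac{19213}{3600} e_{12} + \frac{23}{10} e_{13} - \frac{23}{4} e_{23} + \frac{9433}{360} e_{123}
Answer: \frac{201}{40}


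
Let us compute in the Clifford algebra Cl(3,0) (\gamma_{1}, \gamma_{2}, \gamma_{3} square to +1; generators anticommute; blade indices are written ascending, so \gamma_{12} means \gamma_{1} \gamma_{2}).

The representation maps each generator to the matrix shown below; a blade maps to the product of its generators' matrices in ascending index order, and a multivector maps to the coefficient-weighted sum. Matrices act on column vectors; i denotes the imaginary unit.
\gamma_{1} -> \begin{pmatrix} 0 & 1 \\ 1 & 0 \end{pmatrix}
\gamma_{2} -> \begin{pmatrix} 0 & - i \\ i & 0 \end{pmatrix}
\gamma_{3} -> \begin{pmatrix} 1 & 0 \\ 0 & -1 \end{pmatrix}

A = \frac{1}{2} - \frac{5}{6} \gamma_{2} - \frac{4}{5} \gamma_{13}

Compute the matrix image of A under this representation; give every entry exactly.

Bivector images (products of the table entries): rho(\gamma_{13}) = rho(\gamma_{1})rho(\gamma_{3}) = \begin{pmatrix} 0 & -1 \\ 1 & 0 \end{pmatrix}.
M = (\frac{1}{2})*1 + (-\frac{5}{6})*rho(\gamma_{2}) + (-\frac{4}{5})*rho(\gamma_{13}), summed entrywise (1 is the identity matrix):
Answer: \begin{pmatrix} \frac{1}{2} & \frac{4}{5} + \frac{5 i}{6} \\ - \frac{4}{5} - \frac{5 i}{6} & \frac{1}{2} \end{pmatrix}


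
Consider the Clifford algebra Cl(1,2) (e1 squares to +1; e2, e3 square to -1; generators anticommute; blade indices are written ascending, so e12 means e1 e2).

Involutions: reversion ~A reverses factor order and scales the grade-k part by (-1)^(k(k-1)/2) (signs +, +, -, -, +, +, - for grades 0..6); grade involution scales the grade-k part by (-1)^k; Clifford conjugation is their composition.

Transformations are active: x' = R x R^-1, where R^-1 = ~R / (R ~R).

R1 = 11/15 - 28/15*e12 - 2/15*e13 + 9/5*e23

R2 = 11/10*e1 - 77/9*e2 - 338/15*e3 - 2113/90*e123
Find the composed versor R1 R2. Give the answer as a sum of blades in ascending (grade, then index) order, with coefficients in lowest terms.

Distribute over the terms of R1 (each basis-blade product reordered to ascending indices, repeated generators contracted through their squares):
(11/15) R2 = 121/150*e1 - 847/135*e2 - 3718/225*e3 - 23243/1350*e123
(-28/15*e12) R2 = -2156/135*e1 + 154/75*e2 + 29582/675*e3 + 9464/225*e123
(-2/15*e13) R2 = -676/225*e1 - 2113/675*e2 + 11/75*e3 - 154/135*e123
(9/5*e23) R2 = 2113/50*e1 + 1014/25*e2 - 77/5*e3 + 99/50*e123
Summing the partial products and collecting blades:
Answer: 16262/675*e1 + 7472/225*e2 + 8132/675*e3 + 5779/225*e123


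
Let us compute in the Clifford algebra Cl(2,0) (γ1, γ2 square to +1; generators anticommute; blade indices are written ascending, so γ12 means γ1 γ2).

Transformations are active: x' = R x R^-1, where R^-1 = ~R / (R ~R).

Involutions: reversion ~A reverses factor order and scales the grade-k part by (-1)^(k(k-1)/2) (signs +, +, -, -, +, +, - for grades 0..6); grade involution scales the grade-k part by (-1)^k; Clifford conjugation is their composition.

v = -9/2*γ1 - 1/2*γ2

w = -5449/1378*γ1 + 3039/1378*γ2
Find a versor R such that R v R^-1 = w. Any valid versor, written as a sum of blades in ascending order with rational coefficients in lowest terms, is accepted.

Take R = v + w = -5825/689*γ1 + 1175/689*γ2. Because q(v) = q(w) = 41/2, conjugation by R sends v exactly to w.
Answer: -5825/689*γ1 + 1175/689*γ2


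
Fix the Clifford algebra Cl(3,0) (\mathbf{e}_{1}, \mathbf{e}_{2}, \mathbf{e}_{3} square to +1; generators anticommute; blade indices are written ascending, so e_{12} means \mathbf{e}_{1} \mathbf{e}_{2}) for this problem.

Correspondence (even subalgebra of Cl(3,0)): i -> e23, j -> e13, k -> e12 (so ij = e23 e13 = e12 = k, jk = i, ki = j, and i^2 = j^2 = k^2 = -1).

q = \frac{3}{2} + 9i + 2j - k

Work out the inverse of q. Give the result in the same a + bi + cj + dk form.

In blades: q = \frac{3}{2} - e_{12} + 2 e_{13} + 9 e_{23}.
With qbar = \frac{3}{2} + e_{12} - 2 e_{13} - 9 e_{23} (scalar fixed, mapped units negated), q qbar = \frac{353}{4} (the sum of squared coefficients), so q^-1 = qbar / (\frac{353}{4}) = \frac{6}{353} + \frac{4}{353} e_{12} - \frac{8}{353} e_{13} - \frac{36}{353} e_{23}; translating back:
Answer: \frac{6}{353} - \frac{36}{353}i - \frac{8}{353}j + \frac{4}{353}k


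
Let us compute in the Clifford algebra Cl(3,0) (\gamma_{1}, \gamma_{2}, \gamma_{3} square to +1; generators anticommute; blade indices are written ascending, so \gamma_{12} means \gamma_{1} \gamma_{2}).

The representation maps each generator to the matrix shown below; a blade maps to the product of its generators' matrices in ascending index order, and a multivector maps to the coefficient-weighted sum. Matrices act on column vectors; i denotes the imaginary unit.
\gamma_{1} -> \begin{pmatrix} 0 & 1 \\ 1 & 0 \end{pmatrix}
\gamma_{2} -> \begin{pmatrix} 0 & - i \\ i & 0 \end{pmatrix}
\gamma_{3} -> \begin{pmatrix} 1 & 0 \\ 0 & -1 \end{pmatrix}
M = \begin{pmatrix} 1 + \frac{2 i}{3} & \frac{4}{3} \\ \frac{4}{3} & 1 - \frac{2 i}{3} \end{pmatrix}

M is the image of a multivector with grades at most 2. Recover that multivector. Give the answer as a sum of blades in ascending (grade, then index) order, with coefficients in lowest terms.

Method: 1, rho(\gamma_{1}), rho(\gamma_{2}), rho(\gamma_{3}) form a trace-orthogonal basis of the 2x2 complex matrices (tr(X Y) = 2 if X = Y, else 0), so M = m0*1 + m1*rho(\gamma_{1}) + m2*rho(\gamma_{2}) + m3*rho(\gamma_{3}) with m0 = tr(M)/2 = 1, m1 = tr(M rho(\gamma_{1}))/2 = \frac{4}{3}, m2 = tr(M rho(\gamma_{2}))/2 = 0, m3 = tr(M rho(\gamma_{3}))/2 = \frac{2 i}{3}.
Multiplying table entries, the bivector images are rho(\gamma_{12}) = i*rho(\gamma_{3}), rho(\gamma_{13}) = -i*rho(\gamma_{2}), rho(\gamma_{23}) = i*rho(\gamma_{1}); with real blade coefficients the real parts of m0..m3 are the coefficients of 1, \gamma_{1}, \gamma_{2}, \gamma_{3} and the imaginary parts give the bivectors (\gamma_{23}: Im m1, \gamma_{13}: -Im m2, \gamma_{12}: Im m3).
Answer: 1 + \frac{4}{3} \gamma_{1} + \frac{2}{3} \gamma_{12}


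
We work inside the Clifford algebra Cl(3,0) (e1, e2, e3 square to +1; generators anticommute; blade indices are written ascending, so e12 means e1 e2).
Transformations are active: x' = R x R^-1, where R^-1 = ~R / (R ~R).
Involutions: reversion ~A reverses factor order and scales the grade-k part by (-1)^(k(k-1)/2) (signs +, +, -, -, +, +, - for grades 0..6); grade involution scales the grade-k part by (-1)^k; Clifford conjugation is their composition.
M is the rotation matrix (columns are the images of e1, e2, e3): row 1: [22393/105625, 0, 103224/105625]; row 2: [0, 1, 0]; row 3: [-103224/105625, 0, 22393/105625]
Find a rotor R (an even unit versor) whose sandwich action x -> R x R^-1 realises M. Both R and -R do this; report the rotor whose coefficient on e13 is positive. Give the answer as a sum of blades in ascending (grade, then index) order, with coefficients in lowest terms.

Method: write R = a + b12*e12 + b13*e13 + b23*e23 with a^2 + b12^2 + b13^2 + b23^2 = 1 (so R^-1 = ~R). Expanding the columns R e_j ~R gives tr M = 4a^2 - 1 and, from the antisymmetric part, M21 - M12 = -4a*b12, M13 - M31 = 4a*b13, M32 - M23 = -4a*b23.
Here tr M = 150411/105625, so a^2 = (1 + tr M)/4 = 64009/105625 and a = ±253/325. Taking a = 253/325: M21 - M12 = 0, M13 - M31 = 206448/105625, M32 - M23 = 0, giving b12 = 0, b13 = 204/325, b23 = 0, i.e. R = 253/325 + 204/325*e13.
Its e13 coefficient is already positive.
Answer: 253/325 + 204/325*e13. Why the constraint matters: R and -R act identically through the sandwich — M has trace 150411/105625 either way — so only the sign condition on e13 picks one of the two preimages.


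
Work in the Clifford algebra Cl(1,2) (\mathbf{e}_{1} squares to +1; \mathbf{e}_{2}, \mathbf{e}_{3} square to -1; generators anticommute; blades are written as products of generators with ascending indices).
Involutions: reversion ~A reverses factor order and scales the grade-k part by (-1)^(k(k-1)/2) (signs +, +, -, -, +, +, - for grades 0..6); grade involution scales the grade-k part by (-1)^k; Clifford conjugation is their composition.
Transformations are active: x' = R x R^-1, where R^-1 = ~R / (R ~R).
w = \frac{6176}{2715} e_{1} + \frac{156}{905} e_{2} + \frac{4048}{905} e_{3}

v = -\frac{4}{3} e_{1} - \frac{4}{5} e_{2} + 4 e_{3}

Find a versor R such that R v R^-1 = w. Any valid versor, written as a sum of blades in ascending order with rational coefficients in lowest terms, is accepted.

R = v + w = \frac{852}{905} e_{1} - \frac{568}{905} e_{2} + \frac{7668}{905} e_{3} works: the equal norms (-\frac{3344}{225}) guarantee its sandwich swaps v into w.
Answer: \frac{852}{905} e_{1} - \frac{568}{905} e_{2} + \frac{7668}{905} e_{3}
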